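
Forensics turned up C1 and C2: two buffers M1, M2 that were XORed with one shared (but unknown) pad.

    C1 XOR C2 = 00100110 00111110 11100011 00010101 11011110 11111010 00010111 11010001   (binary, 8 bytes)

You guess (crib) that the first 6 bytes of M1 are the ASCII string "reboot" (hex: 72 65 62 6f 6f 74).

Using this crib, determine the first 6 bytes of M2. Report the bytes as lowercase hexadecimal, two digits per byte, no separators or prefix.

545b817ab18e

Since C1 ⊕ C2 = M1 ⊕ M2, XORing with the guessed M1 bytes yields the corresponding M2 bytes: M2 = (C1 ⊕ C2) ⊕ M1.
26 xor 72 = 54
3e xor 65 = 5b
e3 xor 62 = 81
15 xor 6f = 7a
de xor 6f = b1
fa xor 74 = 8e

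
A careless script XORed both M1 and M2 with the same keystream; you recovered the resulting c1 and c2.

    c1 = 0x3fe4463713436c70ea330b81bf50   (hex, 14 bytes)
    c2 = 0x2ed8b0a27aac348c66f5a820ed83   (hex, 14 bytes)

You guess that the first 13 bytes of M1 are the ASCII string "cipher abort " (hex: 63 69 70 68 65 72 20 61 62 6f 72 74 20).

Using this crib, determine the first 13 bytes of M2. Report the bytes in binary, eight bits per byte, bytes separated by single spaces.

First, c1 ⊕ c2 = (M1 ⊕ K) ⊕ (M2 ⊕ K) = M1 ⊕ M2, so the key drops out. Then M2 = (M1 ⊕ M2) ⊕ M1 over the first 13 bytes.
byte 0: (3f XOR 2e) XOR 63 = 11 XOR 63 = 72
byte 1: (e4 XOR d8) XOR 69 = 3c XOR 69 = 55
byte 2: (46 XOR b0) XOR 70 = f6 XOR 70 = 86
byte 3: (37 XOR a2) XOR 68 = 95 XOR 68 = fd
byte 4: (13 XOR 7a) XOR 65 = 69 XOR 65 = 0c
byte 5: (43 XOR ac) XOR 72 = ef XOR 72 = 9d
byte 6: (6c XOR 34) XOR 20 = 58 XOR 20 = 78
byte 7: (70 XOR 8c) XOR 61 = fc XOR 61 = 9d
byte 8: (ea XOR 66) XOR 62 = 8c XOR 62 = ee
byte 9: (33 XOR f5) XOR 6f = c6 XOR 6f = a9
byte 10: (0b XOR a8) XOR 72 = a3 XOR 72 = d1
byte 11: (81 XOR 20) XOR 74 = a1 XOR 74 = d5
byte 12: (bf XOR ed) XOR 20 = 52 XOR 20 = 72

01110010 01010101 10000110 11111101 00001100 10011101 01111000 10011101 11101110 10101001 11010001 11010101 01110010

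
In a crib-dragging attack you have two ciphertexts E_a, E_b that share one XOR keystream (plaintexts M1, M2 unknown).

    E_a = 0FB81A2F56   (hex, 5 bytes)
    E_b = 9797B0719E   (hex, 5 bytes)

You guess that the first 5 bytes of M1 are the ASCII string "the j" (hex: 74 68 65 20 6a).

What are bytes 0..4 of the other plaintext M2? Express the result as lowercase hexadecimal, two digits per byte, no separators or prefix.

ec47cf7ea2

First, E_a ⊕ E_b = (M1 ⊕ K) ⊕ (M2 ⊕ K) = M1 ⊕ M2, so the key drops out. Then M2 = (M1 ⊕ M2) ⊕ M1 over the first 5 bytes.
byte 0: (0f ⊕ 97) ⊕ 74 = 98 ⊕ 74 = ec
byte 1: (b8 ⊕ 97) ⊕ 68 = 2f ⊕ 68 = 47
byte 2: (1a ⊕ b0) ⊕ 65 = aa ⊕ 65 = cf
byte 3: (2f ⊕ 71) ⊕ 20 = 5e ⊕ 20 = 7e
byte 4: (56 ⊕ 9e) ⊕ 6a = c8 ⊕ 6a = a2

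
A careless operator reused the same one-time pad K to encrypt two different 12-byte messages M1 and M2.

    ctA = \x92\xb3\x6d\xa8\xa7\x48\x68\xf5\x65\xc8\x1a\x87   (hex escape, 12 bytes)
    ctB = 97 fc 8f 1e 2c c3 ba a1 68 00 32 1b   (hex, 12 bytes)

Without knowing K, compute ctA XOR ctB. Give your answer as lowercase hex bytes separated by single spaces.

ctA ⊕ ctB = (M1 ⊕ K) ⊕ (M2 ⊕ K) = M1 ⊕ M2 — the shared key cancels under XOR.
byte 0: 146 xor 151 =   5
byte 1: 179 xor 252 =  79
byte 2: 109 xor 143 = 226
byte 3: 168 xor  30 = 182
byte 4: 167 xor  44 = 139
byte 5:  72 xor 195 = 139
byte 6: 104 xor 186 = 210
byte 7: 245 xor 161 =  84
byte 8: 101 xor 104 =  13
byte 9: 200 xor   0 = 200
byte 10:  26 xor  50 =  40
byte 11: 135 xor  27 = 156

05 4f e2 b6 8b 8b d2 54 0d c8 28 9c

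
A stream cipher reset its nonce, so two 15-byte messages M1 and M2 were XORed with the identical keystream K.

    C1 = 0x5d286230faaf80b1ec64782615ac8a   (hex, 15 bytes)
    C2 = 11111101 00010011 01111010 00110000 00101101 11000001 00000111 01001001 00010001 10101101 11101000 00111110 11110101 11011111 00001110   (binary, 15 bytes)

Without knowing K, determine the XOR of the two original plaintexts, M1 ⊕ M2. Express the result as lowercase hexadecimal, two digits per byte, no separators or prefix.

a03b1800d76e87f8fdc99018e07384

C1 ⊕ C2 = (M1 ⊕ K) ⊕ (M2 ⊕ K) = M1 ⊕ M2 — the shared key cancels under XOR.
5d ⊕ fd = a0
28 ⊕ 13 = 3b
62 ⊕ 7a = 18
30 ⊕ 30 = 00
fa ⊕ 2d = d7
af ⊕ c1 = 6e
80 ⊕ 07 = 87
b1 ⊕ 49 = f8
ec ⊕ 11 = fd
64 ⊕ ad = c9
78 ⊕ e8 = 90
26 ⊕ 3e = 18
15 ⊕ f5 = e0
ac ⊕ df = 73
8a ⊕ 0e = 84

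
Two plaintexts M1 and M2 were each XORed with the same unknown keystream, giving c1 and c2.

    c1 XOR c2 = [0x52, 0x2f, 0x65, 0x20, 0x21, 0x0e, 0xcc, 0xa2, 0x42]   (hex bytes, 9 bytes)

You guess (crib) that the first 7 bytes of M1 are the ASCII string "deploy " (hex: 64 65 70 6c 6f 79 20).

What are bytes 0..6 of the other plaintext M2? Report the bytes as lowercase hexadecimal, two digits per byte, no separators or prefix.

Since c1 ⊕ c2 = M1 ⊕ M2, XORing with the guessed M1 bytes yields the corresponding M2 bytes: M2 = (c1 ⊕ c2) ⊕ M1.
 82 XOR 100 =  54
 47 XOR 101 =  74
101 XOR 112 =  21
 32 XOR 108 =  76
 33 XOR 111 =  78
 14 XOR 121 = 119
204 XOR  32 = 236

364a154c4e77ec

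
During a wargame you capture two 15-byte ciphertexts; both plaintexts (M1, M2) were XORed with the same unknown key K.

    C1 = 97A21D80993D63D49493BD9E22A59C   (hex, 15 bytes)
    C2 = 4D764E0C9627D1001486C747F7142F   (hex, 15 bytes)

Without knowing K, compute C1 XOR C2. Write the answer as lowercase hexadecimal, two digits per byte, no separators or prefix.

C1 ⊕ C2 = (M1 ⊕ K) ⊕ (M2 ⊕ K) = M1 ⊕ M2 — the shared key cancels under XOR.
97 XOR 4d = da
a2 XOR 76 = d4
1d XOR 4e = 53
80 XOR 0c = 8c
99 XOR 96 = 0f
3d XOR 27 = 1a
63 XOR d1 = b2
d4 XOR 00 = d4
94 XOR 14 = 80
93 XOR 86 = 15
bd XOR c7 = 7a
9e XOR 47 = d9
22 XOR f7 = d5
a5 XOR 14 = b1
9c XOR 2f = b3

dad4538c0f1ab2d480157ad9d5b1b3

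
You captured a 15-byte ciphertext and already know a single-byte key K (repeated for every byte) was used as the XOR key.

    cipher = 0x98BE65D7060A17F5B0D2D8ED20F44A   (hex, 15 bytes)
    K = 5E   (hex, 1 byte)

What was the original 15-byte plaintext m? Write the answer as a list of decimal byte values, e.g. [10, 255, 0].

The 1-byte key repeats, so the effective keystream is 5e 5e 5e 5e 5e 5e 5e 5e 5e 5e 5e 5e 5e 5e 5e.
byte 0: 98 ⊕ 5e = c6
byte 1: be ⊕ 5e = e0
byte 2: 65 ⊕ 5e = 3b
byte 3: d7 ⊕ 5e = 89
byte 4: 06 ⊕ 5e = 58
byte 5: 0a ⊕ 5e = 54
byte 6: 17 ⊕ 5e = 49
byte 7: f5 ⊕ 5e = ab
byte 8: b0 ⊕ 5e = ee
byte 9: d2 ⊕ 5e = 8c
byte 10: d8 ⊕ 5e = 86
byte 11: ed ⊕ 5e = b3
byte 12: 20 ⊕ 5e = 7e
byte 13: f4 ⊕ 5e = aa
byte 14: 4a ⊕ 5e = 14

[198, 224, 59, 137, 88, 84, 73, 171, 238, 140, 134, 179, 126, 170, 20]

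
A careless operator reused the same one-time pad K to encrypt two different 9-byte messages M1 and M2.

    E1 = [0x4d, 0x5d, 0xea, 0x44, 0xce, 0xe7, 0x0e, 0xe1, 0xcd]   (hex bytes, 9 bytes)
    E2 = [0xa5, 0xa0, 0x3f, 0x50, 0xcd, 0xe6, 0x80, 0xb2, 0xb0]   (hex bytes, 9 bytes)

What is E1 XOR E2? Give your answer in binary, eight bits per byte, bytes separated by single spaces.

E1 ⊕ E2 = (M1 ⊕ K) ⊕ (M2 ⊕ K) = M1 ⊕ M2 — the shared key cancels under XOR.
4d xor a5 = e8
5d xor a0 = fd
ea xor 3f = d5
44 xor 50 = 14
ce xor cd = 03
e7 xor e6 = 01
0e xor 80 = 8e
e1 xor b2 = 53
cd xor b0 = 7d

11101000 11111101 11010101 00010100 00000011 00000001 10001110 01010011 01111101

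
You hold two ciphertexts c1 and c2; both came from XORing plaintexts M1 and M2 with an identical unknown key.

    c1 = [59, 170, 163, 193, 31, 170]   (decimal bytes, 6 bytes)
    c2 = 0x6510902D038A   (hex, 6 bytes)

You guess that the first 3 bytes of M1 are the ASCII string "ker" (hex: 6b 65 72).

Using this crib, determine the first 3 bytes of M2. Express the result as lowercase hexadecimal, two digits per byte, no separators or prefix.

35df41

First, c1 ⊕ c2 = (M1 ⊕ K) ⊕ (M2 ⊕ K) = M1 ⊕ M2, so the key drops out. Then M2 = (M1 ⊕ M2) ⊕ M1 over the first 3 bytes.
byte 0: (3b XOR 65) XOR 6b = 5e XOR 6b = 35
byte 1: (aa XOR 10) XOR 65 = ba XOR 65 = df
byte 2: (a3 XOR 90) XOR 72 = 33 XOR 72 = 41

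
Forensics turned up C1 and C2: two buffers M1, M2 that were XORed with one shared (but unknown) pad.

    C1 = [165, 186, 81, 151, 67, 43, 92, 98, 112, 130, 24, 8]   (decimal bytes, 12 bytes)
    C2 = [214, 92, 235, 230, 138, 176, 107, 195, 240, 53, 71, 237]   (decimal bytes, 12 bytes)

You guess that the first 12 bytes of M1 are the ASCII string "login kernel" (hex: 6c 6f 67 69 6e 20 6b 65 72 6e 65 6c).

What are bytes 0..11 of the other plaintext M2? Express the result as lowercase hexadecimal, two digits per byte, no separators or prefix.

First, C1 ⊕ C2 = (M1 ⊕ K) ⊕ (M2 ⊕ K) = M1 ⊕ M2, so the key drops out. Then M2 = (M1 ⊕ M2) ⊕ M1 over the first 12 bytes.
byte 0: (a5 xor d6) xor 6c = 73 xor 6c = 1f
byte 1: (ba xor 5c) xor 6f = e6 xor 6f = 89
byte 2: (51 xor eb) xor 67 = ba xor 67 = dd
byte 3: (97 xor e6) xor 69 = 71 xor 69 = 18
byte 4: (43 xor 8a) xor 6e = c9 xor 6e = a7
byte 5: (2b xor b0) xor 20 = 9b xor 20 = bb
byte 6: (5c xor 6b) xor 6b = 37 xor 6b = 5c
byte 7: (62 xor c3) xor 65 = a1 xor 65 = c4
byte 8: (70 xor f0) xor 72 = 80 xor 72 = f2
byte 9: (82 xor 35) xor 6e = b7 xor 6e = d9
byte 10: (18 xor 47) xor 65 = 5f xor 65 = 3a
byte 11: (08 xor ed) xor 6c = e5 xor 6c = 89

1f89dd18a7bb5cc4f2d93a89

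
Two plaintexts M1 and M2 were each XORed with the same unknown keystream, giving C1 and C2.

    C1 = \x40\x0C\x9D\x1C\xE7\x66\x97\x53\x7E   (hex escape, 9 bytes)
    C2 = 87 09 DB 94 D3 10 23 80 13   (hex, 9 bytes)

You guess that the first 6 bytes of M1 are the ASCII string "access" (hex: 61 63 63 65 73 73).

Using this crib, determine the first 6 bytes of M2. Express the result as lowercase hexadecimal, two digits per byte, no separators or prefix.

First, C1 ⊕ C2 = (M1 ⊕ K) ⊕ (M2 ⊕ K) = M1 ⊕ M2, so the key drops out. Then M2 = (M1 ⊕ M2) ⊕ M1 over the first 6 bytes.
byte 0: (40 ^ 87) ^ 61 = c7 ^ 61 = a6
byte 1: (0c ^ 09) ^ 63 = 05 ^ 63 = 66
byte 2: (9d ^ db) ^ 63 = 46 ^ 63 = 25
byte 3: (1c ^ 94) ^ 65 = 88 ^ 65 = ed
byte 4: (e7 ^ d3) ^ 73 = 34 ^ 73 = 47
byte 5: (66 ^ 10) ^ 73 = 76 ^ 73 = 05

a66625ed4705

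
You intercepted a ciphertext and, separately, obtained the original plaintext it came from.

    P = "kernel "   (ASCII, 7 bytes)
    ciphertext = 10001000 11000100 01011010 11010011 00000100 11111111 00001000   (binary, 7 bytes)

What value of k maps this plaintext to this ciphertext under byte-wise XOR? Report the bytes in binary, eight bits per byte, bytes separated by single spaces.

Since ciphertext = P ⊕ k, XORing both sides with P gives k = P ⊕ ciphertext.
byte 0: 01101011 XOR 10001000 = 11100011
byte 1: 01100101 XOR 11000100 = 10100001
byte 2: 01110010 XOR 01011010 = 00101000
byte 3: 01101110 XOR 11010011 = 10111101
byte 4: 01100101 XOR 00000100 = 01100001
byte 5: 01101100 XOR 11111111 = 10010011
byte 6: 00100000 XOR 00001000 = 00101000

11100011 10100001 00101000 10111101 01100001 10010011 00101000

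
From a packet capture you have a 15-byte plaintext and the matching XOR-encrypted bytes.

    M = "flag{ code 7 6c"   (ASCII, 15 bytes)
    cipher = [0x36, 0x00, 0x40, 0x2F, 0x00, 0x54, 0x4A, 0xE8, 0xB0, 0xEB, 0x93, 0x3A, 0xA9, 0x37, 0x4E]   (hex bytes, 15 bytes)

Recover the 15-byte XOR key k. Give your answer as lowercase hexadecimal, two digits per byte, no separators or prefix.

506c21487b742987d48eb30d89012d

Since cipher = M ⊕ k, XORing both sides with M gives k = M ⊕ cipher.
102 xor  54 =  80
108 xor   0 = 108
 97 xor  64 =  33
103 xor  47 =  72
123 xor   0 = 123
 32 xor  84 = 116
 99 xor  74 =  41
111 xor 232 = 135
100 xor 176 = 212
101 xor 235 = 142
 32 xor 147 = 179
 55 xor  58 =  13
 32 xor 169 = 137
 54 xor  55 =   1
 99 xor  78 =  45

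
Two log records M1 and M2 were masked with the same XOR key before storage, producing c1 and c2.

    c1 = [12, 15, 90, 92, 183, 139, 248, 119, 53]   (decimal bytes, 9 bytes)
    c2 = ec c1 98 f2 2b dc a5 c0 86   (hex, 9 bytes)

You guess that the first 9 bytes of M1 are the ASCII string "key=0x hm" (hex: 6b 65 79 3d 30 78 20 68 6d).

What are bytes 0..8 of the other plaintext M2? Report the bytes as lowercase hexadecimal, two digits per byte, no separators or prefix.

First, c1 ⊕ c2 = (M1 ⊕ K) ⊕ (M2 ⊕ K) = M1 ⊕ M2, so the key drops out. Then M2 = (M1 ⊕ M2) ⊕ M1 over the first 9 bytes.
byte 0: (0c ⊕ ec) ⊕ 6b = e0 ⊕ 6b = 8b
byte 1: (0f ⊕ c1) ⊕ 65 = ce ⊕ 65 = ab
byte 2: (5a ⊕ 98) ⊕ 79 = c2 ⊕ 79 = bb
byte 3: (5c ⊕ f2) ⊕ 3d = ae ⊕ 3d = 93
byte 4: (b7 ⊕ 2b) ⊕ 30 = 9c ⊕ 30 = ac
byte 5: (8b ⊕ dc) ⊕ 78 = 57 ⊕ 78 = 2f
byte 6: (f8 ⊕ a5) ⊕ 20 = 5d ⊕ 20 = 7d
byte 7: (77 ⊕ c0) ⊕ 68 = b7 ⊕ 68 = df
byte 8: (35 ⊕ 86) ⊕ 6d = b3 ⊕ 6d = de

8babbb93ac2f7ddfde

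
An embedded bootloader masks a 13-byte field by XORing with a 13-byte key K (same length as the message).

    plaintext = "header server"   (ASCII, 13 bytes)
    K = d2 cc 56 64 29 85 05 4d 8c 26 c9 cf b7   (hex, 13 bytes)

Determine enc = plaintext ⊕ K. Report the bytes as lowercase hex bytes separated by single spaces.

ba a9 37 00 4c f7 25 3e e9 54 bf aa c5

XOR is its own inverse, so applying the key byte-wise gives the result directly.
104 ⊕ 210 = 186
101 ⊕ 204 = 169
 97 ⊕  86 =  55
100 ⊕ 100 =   0
101 ⊕  41 =  76
114 ⊕ 133 = 247
 32 ⊕   5 =  37
115 ⊕  77 =  62
101 ⊕ 140 = 233
114 ⊕  38 =  84
118 ⊕ 201 = 191
101 ⊕ 207 = 170
114 ⊕ 183 = 197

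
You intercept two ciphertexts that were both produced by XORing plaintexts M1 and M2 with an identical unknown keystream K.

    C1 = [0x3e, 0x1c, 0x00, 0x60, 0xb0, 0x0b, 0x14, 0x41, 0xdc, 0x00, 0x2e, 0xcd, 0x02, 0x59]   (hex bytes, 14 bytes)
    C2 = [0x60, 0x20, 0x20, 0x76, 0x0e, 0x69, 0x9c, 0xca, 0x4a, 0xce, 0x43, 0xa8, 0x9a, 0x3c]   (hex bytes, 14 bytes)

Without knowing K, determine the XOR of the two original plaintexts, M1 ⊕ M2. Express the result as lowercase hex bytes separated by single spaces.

5e 3c 20 16 be 62 88 8b 96 ce 6d 65 98 65

C1 ⊕ C2 = (M1 ⊕ K) ⊕ (M2 ⊕ K) = M1 ⊕ M2 — the shared key cancels under XOR.
00111110 XOR 01100000 = 01011110
00011100 XOR 00100000 = 00111100
00000000 XOR 00100000 = 00100000
01100000 XOR 01110110 = 00010110
10110000 XOR 00001110 = 10111110
00001011 XOR 01101001 = 01100010
00010100 XOR 10011100 = 10001000
01000001 XOR 11001010 = 10001011
11011100 XOR 01001010 = 10010110
00000000 XOR 11001110 = 11001110
00101110 XOR 01000011 = 01101101
11001101 XOR 10101000 = 01100101
00000010 XOR 10011010 = 10011000
01011001 XOR 00111100 = 01100101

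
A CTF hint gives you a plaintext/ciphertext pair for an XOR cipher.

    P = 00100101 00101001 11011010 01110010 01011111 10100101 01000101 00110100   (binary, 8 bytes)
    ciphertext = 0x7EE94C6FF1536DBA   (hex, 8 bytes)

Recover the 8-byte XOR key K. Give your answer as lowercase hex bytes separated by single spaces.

Since ciphertext = P ⊕ K, XORing both sides with P gives K = P ⊕ ciphertext.
byte 0: 25 ⊕ 7e = 5b
byte 1: 29 ⊕ e9 = c0
byte 2: da ⊕ 4c = 96
byte 3: 72 ⊕ 6f = 1d
byte 4: 5f ⊕ f1 = ae
byte 5: a5 ⊕ 53 = f6
byte 6: 45 ⊕ 6d = 28
byte 7: 34 ⊕ ba = 8e

5b c0 96 1d ae f6 28 8e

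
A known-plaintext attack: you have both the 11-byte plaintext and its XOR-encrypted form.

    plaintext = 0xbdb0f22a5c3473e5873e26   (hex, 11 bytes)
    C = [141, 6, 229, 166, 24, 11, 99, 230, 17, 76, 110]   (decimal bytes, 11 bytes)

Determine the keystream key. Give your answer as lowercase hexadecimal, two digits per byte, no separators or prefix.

Since C = plaintext ⊕ key, XORing both sides with plaintext gives key = plaintext ⊕ C.
byte 0: bd xor 8d = 30
byte 1: b0 xor 06 = b6
byte 2: f2 xor e5 = 17
byte 3: 2a xor a6 = 8c
byte 4: 5c xor 18 = 44
byte 5: 34 xor 0b = 3f
byte 6: 73 xor 63 = 10
byte 7: e5 xor e6 = 03
byte 8: 87 xor 11 = 96
byte 9: 3e xor 4c = 72
byte 10: 26 xor 6e = 48

30b6178c443f1003967248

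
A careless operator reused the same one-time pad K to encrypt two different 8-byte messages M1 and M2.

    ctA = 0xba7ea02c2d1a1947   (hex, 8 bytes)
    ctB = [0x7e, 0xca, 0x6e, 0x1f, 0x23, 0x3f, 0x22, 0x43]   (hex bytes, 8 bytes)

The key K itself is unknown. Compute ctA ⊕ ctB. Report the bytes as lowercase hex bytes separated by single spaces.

ctA ⊕ ctB = (M1 ⊕ K) ⊕ (M2 ⊕ K) = M1 ⊕ M2 — the shared key cancels under XOR.
byte 0: ba XOR 7e = c4
byte 1: 7e XOR ca = b4
byte 2: a0 XOR 6e = ce
byte 3: 2c XOR 1f = 33
byte 4: 2d XOR 23 = 0e
byte 5: 1a XOR 3f = 25
byte 6: 19 XOR 22 = 3b
byte 7: 47 XOR 43 = 04

c4 b4 ce 33 0e 25 3b 04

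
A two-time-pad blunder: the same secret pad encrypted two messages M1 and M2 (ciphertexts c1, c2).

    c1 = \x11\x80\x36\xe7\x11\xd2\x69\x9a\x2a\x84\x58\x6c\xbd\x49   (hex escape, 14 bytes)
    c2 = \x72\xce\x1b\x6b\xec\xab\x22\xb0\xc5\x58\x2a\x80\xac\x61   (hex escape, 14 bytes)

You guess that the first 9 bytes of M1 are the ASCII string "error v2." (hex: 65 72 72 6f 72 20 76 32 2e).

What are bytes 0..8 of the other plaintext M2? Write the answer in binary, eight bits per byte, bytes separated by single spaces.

First, c1 ⊕ c2 = (M1 ⊕ K) ⊕ (M2 ⊕ K) = M1 ⊕ M2, so the key drops out. Then M2 = (M1 ⊕ M2) ⊕ M1 over the first 9 bytes.
byte 0: (11 xor 72) xor 65 = 63 xor 65 = 06
byte 1: (80 xor ce) xor 72 = 4e xor 72 = 3c
byte 2: (36 xor 1b) xor 72 = 2d xor 72 = 5f
byte 3: (e7 xor 6b) xor 6f = 8c xor 6f = e3
byte 4: (11 xor ec) xor 72 = fd xor 72 = 8f
byte 5: (d2 xor ab) xor 20 = 79 xor 20 = 59
byte 6: (69 xor 22) xor 76 = 4b xor 76 = 3d
byte 7: (9a xor b0) xor 32 = 2a xor 32 = 18
byte 8: (2a xor c5) xor 2e = ef xor 2e = c1

00000110 00111100 01011111 11100011 10001111 01011001 00111101 00011000 11000001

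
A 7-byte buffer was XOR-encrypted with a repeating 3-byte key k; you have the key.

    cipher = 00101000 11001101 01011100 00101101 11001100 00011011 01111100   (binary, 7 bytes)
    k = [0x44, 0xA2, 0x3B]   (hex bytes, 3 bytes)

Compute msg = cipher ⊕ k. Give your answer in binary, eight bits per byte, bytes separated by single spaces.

01101100 01101111 01100111 01101001 01101110 00100000 00111000

The 3-byte key repeats, so the effective keystream is 44 a2 3b 44 a2 3b 44.
byte 0: 28 ^ 44 = 6c
byte 1: cd ^ a2 = 6f
byte 2: 5c ^ 3b = 67
byte 3: 2d ^ 44 = 69
byte 4: cc ^ a2 = 6e
byte 5: 1b ^ 3b = 20
byte 6: 7c ^ 44 = 38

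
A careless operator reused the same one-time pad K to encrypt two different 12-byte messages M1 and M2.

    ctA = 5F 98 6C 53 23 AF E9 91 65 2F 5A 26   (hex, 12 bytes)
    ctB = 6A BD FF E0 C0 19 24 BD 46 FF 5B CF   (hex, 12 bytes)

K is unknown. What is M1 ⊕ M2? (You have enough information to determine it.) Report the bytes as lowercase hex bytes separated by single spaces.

ctA ⊕ ctB = (M1 ⊕ K) ⊕ (M2 ⊕ K) = M1 ⊕ M2 — the shared key cancels under XOR.
5f ⊕ 6a = 35
98 ⊕ bd = 25
6c ⊕ ff = 93
53 ⊕ e0 = b3
23 ⊕ c0 = e3
af ⊕ 19 = b6
e9 ⊕ 24 = cd
91 ⊕ bd = 2c
65 ⊕ 46 = 23
2f ⊕ ff = d0
5a ⊕ 5b = 01
26 ⊕ cf = e9

35 25 93 b3 e3 b6 cd 2c 23 d0 01 e9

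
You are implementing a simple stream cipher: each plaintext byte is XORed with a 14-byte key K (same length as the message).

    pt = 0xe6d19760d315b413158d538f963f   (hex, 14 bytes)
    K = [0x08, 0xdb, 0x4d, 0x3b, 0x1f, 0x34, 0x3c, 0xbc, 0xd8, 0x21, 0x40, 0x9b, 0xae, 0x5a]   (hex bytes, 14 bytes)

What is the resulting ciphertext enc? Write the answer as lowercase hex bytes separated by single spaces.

XOR is its own inverse, so applying the key byte-wise gives the result directly.
byte 0: e6 xor 08 = ee
byte 1: d1 xor db = 0a
byte 2: 97 xor 4d = da
byte 3: 60 xor 3b = 5b
byte 4: d3 xor 1f = cc
byte 5: 15 xor 34 = 21
byte 6: b4 xor 3c = 88
byte 7: 13 xor bc = af
byte 8: 15 xor d8 = cd
byte 9: 8d xor 21 = ac
byte 10: 53 xor 40 = 13
byte 11: 8f xor 9b = 14
byte 12: 96 xor ae = 38
byte 13: 3f xor 5a = 65

ee 0a da 5b cc 21 88 af cd ac 13 14 38 65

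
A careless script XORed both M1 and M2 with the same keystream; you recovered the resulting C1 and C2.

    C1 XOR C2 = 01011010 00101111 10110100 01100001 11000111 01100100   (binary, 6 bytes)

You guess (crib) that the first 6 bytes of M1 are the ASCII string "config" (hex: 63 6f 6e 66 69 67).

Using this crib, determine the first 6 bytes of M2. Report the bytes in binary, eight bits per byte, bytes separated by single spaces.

00111001 01000000 11011010 00000111 10101110 00000011

Since C1 ⊕ C2 = M1 ⊕ M2, XORing with the guessed M1 bytes yields the corresponding M2 bytes: M2 = (C1 ⊕ C2) ⊕ M1.
byte 0:  90 ⊕  99 =  57
byte 1:  47 ⊕ 111 =  64
byte 2: 180 ⊕ 110 = 218
byte 3:  97 ⊕ 102 =   7
byte 4: 199 ⊕ 105 = 174
byte 5: 100 ⊕ 103 =   3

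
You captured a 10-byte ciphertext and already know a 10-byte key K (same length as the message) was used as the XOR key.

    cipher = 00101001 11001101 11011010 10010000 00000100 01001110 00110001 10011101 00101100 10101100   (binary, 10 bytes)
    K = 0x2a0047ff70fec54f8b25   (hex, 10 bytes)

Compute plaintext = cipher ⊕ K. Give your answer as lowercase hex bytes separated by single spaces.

03 cd 9d 6f 74 b0 f4 d2 a7 89

byte 0: 29 ^ 2a = 03
byte 1: cd ^ 00 = cd
byte 2: da ^ 47 = 9d
byte 3: 90 ^ ff = 6f
byte 4: 04 ^ 70 = 74
byte 5: 4e ^ fe = b0
byte 6: 31 ^ c5 = f4
byte 7: 9d ^ 4f = d2
byte 8: 2c ^ 8b = a7
byte 9: ac ^ 25 = 89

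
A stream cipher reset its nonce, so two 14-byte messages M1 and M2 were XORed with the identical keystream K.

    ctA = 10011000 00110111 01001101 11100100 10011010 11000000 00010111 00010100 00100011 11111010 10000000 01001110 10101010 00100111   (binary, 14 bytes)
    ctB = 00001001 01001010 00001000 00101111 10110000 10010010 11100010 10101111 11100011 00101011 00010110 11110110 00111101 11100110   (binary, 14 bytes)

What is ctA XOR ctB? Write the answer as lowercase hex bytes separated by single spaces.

91 7d 45 cb 2a 52 f5 bb c0 d1 96 b8 97 c1

ctA ⊕ ctB = (M1 ⊕ K) ⊕ (M2 ⊕ K) = M1 ⊕ M2 — the shared key cancels under XOR.
98 xor 09 = 91
37 xor 4a = 7d
4d xor 08 = 45
e4 xor 2f = cb
9a xor b0 = 2a
c0 xor 92 = 52
17 xor e2 = f5
14 xor af = bb
23 xor e3 = c0
fa xor 2b = d1
80 xor 16 = 96
4e xor f6 = b8
aa xor 3d = 97
27 xor e6 = c1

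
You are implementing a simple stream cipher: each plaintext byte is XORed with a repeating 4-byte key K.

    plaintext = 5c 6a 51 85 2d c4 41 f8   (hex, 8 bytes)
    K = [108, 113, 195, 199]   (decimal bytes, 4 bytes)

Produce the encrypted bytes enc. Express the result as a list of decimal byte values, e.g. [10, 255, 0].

The 4-byte key repeats, so the effective keystream is 6c 71 c3 c7 6c 71 c3 c7.
byte 0: 5c xor 6c = 30
byte 1: 6a xor 71 = 1b
byte 2: 51 xor c3 = 92
byte 3: 85 xor c7 = 42
byte 4: 2d xor 6c = 41
byte 5: c4 xor 71 = b5
byte 6: 41 xor c3 = 82
byte 7: f8 xor c7 = 3f

[48, 27, 146, 66, 65, 181, 130, 63]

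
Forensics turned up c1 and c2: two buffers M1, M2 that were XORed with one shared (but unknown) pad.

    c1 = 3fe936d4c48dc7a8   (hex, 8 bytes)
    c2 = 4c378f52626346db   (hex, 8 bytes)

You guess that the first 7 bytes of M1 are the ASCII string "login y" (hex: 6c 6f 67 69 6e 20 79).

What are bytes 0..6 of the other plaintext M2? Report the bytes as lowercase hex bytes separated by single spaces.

1f b1 de ef c8 ce f8

First, c1 ⊕ c2 = (M1 ⊕ K) ⊕ (M2 ⊕ K) = M1 ⊕ M2, so the key drops out. Then M2 = (M1 ⊕ M2) ⊕ M1 over the first 7 bytes.
byte 0: (3f xor 4c) xor 6c = 73 xor 6c = 1f
byte 1: (e9 xor 37) xor 6f = de xor 6f = b1
byte 2: (36 xor 8f) xor 67 = b9 xor 67 = de
byte 3: (d4 xor 52) xor 69 = 86 xor 69 = ef
byte 4: (c4 xor 62) xor 6e = a6 xor 6e = c8
byte 5: (8d xor 63) xor 20 = ee xor 20 = ce
byte 6: (c7 xor 46) xor 79 = 81 xor 79 = f8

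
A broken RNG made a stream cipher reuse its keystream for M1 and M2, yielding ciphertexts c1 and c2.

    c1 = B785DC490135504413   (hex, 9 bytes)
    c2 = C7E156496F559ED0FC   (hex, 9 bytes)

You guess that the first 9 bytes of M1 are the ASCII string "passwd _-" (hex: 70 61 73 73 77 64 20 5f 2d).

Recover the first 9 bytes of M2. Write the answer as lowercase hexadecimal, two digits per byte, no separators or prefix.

First, c1 ⊕ c2 = (M1 ⊕ K) ⊕ (M2 ⊕ K) = M1 ⊕ M2, so the key drops out. Then M2 = (M1 ⊕ M2) ⊕ M1 over the first 9 bytes.
byte 0: (b7 ⊕ c7) ⊕ 70 = 70 ⊕ 70 = 00
byte 1: (85 ⊕ e1) ⊕ 61 = 64 ⊕ 61 = 05
byte 2: (dc ⊕ 56) ⊕ 73 = 8a ⊕ 73 = f9
byte 3: (49 ⊕ 49) ⊕ 73 = 00 ⊕ 73 = 73
byte 4: (01 ⊕ 6f) ⊕ 77 = 6e ⊕ 77 = 19
byte 5: (35 ⊕ 55) ⊕ 64 = 60 ⊕ 64 = 04
byte 6: (50 ⊕ 9e) ⊕ 20 = ce ⊕ 20 = ee
byte 7: (44 ⊕ d0) ⊕ 5f = 94 ⊕ 5f = cb
byte 8: (13 ⊕ fc) ⊕ 2d = ef ⊕ 2d = c2

0005f9731904eecbc2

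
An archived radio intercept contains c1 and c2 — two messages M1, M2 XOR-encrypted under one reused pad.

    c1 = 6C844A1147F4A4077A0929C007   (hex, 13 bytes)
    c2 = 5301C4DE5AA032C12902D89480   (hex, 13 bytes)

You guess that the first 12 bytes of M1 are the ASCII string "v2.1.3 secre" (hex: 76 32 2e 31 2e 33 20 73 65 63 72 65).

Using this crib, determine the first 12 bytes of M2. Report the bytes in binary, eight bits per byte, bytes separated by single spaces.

01001001 10110111 10100000 11111110 00110011 01100111 10110110 10110101 00110110 01101000 10000011 00110001

First, c1 ⊕ c2 = (M1 ⊕ K) ⊕ (M2 ⊕ K) = M1 ⊕ M2, so the key drops out. Then M2 = (M1 ⊕ M2) ⊕ M1 over the first 12 bytes.
byte 0: (6c xor 53) xor 76 = 3f xor 76 = 49
byte 1: (84 xor 01) xor 32 = 85 xor 32 = b7
byte 2: (4a xor c4) xor 2e = 8e xor 2e = a0
byte 3: (11 xor de) xor 31 = cf xor 31 = fe
byte 4: (47 xor 5a) xor 2e = 1d xor 2e = 33
byte 5: (f4 xor a0) xor 33 = 54 xor 33 = 67
byte 6: (a4 xor 32) xor 20 = 96 xor 20 = b6
byte 7: (07 xor c1) xor 73 = c6 xor 73 = b5
byte 8: (7a xor 29) xor 65 = 53 xor 65 = 36
byte 9: (09 xor 02) xor 63 = 0b xor 63 = 68
byte 10: (29 xor d8) xor 72 = f1 xor 72 = 83
byte 11: (c0 xor 94) xor 65 = 54 xor 65 = 31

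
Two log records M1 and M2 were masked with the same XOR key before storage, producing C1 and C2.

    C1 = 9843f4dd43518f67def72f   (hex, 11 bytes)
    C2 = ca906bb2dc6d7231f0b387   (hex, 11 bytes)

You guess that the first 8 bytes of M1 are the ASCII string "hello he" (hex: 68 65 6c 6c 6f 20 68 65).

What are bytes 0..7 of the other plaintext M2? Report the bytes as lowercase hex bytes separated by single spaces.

First, C1 ⊕ C2 = (M1 ⊕ K) ⊕ (M2 ⊕ K) = M1 ⊕ M2, so the key drops out. Then M2 = (M1 ⊕ M2) ⊕ M1 over the first 8 bytes.
byte 0: (98 xor ca) xor 68 = 52 xor 68 = 3a
byte 1: (43 xor 90) xor 65 = d3 xor 65 = b6
byte 2: (f4 xor 6b) xor 6c = 9f xor 6c = f3
byte 3: (dd xor b2) xor 6c = 6f xor 6c = 03
byte 4: (43 xor dc) xor 6f = 9f xor 6f = f0
byte 5: (51 xor 6d) xor 20 = 3c xor 20 = 1c
byte 6: (8f xor 72) xor 68 = fd xor 68 = 95
byte 7: (67 xor 31) xor 65 = 56 xor 65 = 33

3a b6 f3 03 f0 1c 95 33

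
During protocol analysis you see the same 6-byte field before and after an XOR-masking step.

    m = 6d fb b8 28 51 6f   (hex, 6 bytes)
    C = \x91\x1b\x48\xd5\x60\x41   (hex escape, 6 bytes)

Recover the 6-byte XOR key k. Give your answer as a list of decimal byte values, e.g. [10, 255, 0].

Since C = m ⊕ k, XORing both sides with m gives k = m ⊕ C.
01101101 xor 10010001 = 11111100
11111011 xor 00011011 = 11100000
10111000 xor 01001000 = 11110000
00101000 xor 11010101 = 11111101
01010001 xor 01100000 = 00110001
01101111 xor 01000001 = 00101110

[252, 224, 240, 253, 49, 46]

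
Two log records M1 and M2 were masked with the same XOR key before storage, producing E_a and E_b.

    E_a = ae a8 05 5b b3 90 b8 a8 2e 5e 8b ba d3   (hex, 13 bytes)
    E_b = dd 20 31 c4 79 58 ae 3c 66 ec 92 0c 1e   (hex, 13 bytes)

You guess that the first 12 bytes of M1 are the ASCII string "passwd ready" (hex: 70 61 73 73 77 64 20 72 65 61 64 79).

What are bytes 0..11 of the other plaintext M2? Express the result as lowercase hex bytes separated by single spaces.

First, E_a ⊕ E_b = (M1 ⊕ K) ⊕ (M2 ⊕ K) = M1 ⊕ M2, so the key drops out. Then M2 = (M1 ⊕ M2) ⊕ M1 over the first 12 bytes.
byte 0: (ae ⊕ dd) ⊕ 70 = 73 ⊕ 70 = 03
byte 1: (a8 ⊕ 20) ⊕ 61 = 88 ⊕ 61 = e9
byte 2: (05 ⊕ 31) ⊕ 73 = 34 ⊕ 73 = 47
byte 3: (5b ⊕ c4) ⊕ 73 = 9f ⊕ 73 = ec
byte 4: (b3 ⊕ 79) ⊕ 77 = ca ⊕ 77 = bd
byte 5: (90 ⊕ 58) ⊕ 64 = c8 ⊕ 64 = ac
byte 6: (b8 ⊕ ae) ⊕ 20 = 16 ⊕ 20 = 36
byte 7: (a8 ⊕ 3c) ⊕ 72 = 94 ⊕ 72 = e6
byte 8: (2e ⊕ 66) ⊕ 65 = 48 ⊕ 65 = 2d
byte 9: (5e ⊕ ec) ⊕ 61 = b2 ⊕ 61 = d3
byte 10: (8b ⊕ 92) ⊕ 64 = 19 ⊕ 64 = 7d
byte 11: (ba ⊕ 0c) ⊕ 79 = b6 ⊕ 79 = cf

03 e9 47 ec bd ac 36 e6 2d d3 7d cf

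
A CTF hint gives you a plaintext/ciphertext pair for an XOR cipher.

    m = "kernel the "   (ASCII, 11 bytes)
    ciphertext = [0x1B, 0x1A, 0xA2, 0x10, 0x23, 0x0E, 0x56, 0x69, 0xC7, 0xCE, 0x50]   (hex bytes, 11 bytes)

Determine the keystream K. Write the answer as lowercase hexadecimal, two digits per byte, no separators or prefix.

Since ciphertext = m ⊕ K, XORing both sides with m gives K = m ⊕ ciphertext.
6b ^ 1b = 70
65 ^ 1a = 7f
72 ^ a2 = d0
6e ^ 10 = 7e
65 ^ 23 = 46
6c ^ 0e = 62
20 ^ 56 = 76
74 ^ 69 = 1d
68 ^ c7 = af
65 ^ ce = ab
20 ^ 50 = 70

707fd07e4662761dafab70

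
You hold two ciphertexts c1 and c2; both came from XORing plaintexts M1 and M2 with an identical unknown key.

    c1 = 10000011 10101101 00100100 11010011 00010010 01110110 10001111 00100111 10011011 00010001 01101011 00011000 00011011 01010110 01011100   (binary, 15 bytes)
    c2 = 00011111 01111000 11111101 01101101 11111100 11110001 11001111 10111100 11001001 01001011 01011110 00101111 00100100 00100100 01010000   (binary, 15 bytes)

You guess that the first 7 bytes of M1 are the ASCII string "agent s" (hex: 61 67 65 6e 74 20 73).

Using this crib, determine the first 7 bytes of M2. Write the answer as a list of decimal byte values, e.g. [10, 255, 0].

First, c1 ⊕ c2 = (M1 ⊕ K) ⊕ (M2 ⊕ K) = M1 ⊕ M2, so the key drops out. Then M2 = (M1 ⊕ M2) ⊕ M1 over the first 7 bytes.
byte 0: (83 ^ 1f) ^ 61 = 9c ^ 61 = fd
byte 1: (ad ^ 78) ^ 67 = d5 ^ 67 = b2
byte 2: (24 ^ fd) ^ 65 = d9 ^ 65 = bc
byte 3: (d3 ^ 6d) ^ 6e = be ^ 6e = d0
byte 4: (12 ^ fc) ^ 74 = ee ^ 74 = 9a
byte 5: (76 ^ f1) ^ 20 = 87 ^ 20 = a7
byte 6: (8f ^ cf) ^ 73 = 40 ^ 73 = 33

[253, 178, 188, 208, 154, 167, 51]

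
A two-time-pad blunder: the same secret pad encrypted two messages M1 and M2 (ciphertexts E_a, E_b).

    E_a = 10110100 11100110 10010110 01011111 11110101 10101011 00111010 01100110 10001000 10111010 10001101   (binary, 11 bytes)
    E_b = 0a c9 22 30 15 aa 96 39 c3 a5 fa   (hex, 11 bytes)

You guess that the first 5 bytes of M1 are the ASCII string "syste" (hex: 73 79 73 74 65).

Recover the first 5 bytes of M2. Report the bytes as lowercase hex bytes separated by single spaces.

First, E_a ⊕ E_b = (M1 ⊕ K) ⊕ (M2 ⊕ K) = M1 ⊕ M2, so the key drops out. Then M2 = (M1 ⊕ M2) ⊕ M1 over the first 5 bytes.
byte 0: (b4 ^ 0a) ^ 73 = be ^ 73 = cd
byte 1: (e6 ^ c9) ^ 79 = 2f ^ 79 = 56
byte 2: (96 ^ 22) ^ 73 = b4 ^ 73 = c7
byte 3: (5f ^ 30) ^ 74 = 6f ^ 74 = 1b
byte 4: (f5 ^ 15) ^ 65 = e0 ^ 65 = 85

cd 56 c7 1b 85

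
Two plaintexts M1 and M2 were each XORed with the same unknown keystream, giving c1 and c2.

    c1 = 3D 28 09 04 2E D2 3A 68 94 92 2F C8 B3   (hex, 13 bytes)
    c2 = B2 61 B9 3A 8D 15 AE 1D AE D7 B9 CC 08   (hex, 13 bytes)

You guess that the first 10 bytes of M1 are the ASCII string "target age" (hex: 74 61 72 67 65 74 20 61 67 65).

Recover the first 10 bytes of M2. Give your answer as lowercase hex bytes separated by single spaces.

First, c1 ⊕ c2 = (M1 ⊕ K) ⊕ (M2 ⊕ K) = M1 ⊕ M2, so the key drops out. Then M2 = (M1 ⊕ M2) ⊕ M1 over the first 10 bytes.
byte 0: (3d ⊕ b2) ⊕ 74 = 8f ⊕ 74 = fb
byte 1: (28 ⊕ 61) ⊕ 61 = 49 ⊕ 61 = 28
byte 2: (09 ⊕ b9) ⊕ 72 = b0 ⊕ 72 = c2
byte 3: (04 ⊕ 3a) ⊕ 67 = 3e ⊕ 67 = 59
byte 4: (2e ⊕ 8d) ⊕ 65 = a3 ⊕ 65 = c6
byte 5: (d2 ⊕ 15) ⊕ 74 = c7 ⊕ 74 = b3
byte 6: (3a ⊕ ae) ⊕ 20 = 94 ⊕ 20 = b4
byte 7: (68 ⊕ 1d) ⊕ 61 = 75 ⊕ 61 = 14
byte 8: (94 ⊕ ae) ⊕ 67 = 3a ⊕ 67 = 5d
byte 9: (92 ⊕ d7) ⊕ 65 = 45 ⊕ 65 = 20

fb 28 c2 59 c6 b3 b4 14 5d 20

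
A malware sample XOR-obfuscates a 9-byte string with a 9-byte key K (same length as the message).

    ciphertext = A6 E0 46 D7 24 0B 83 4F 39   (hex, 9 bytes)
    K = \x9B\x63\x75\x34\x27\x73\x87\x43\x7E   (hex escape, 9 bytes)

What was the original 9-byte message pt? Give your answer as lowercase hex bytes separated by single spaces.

10100110 ⊕ 10011011 = 00111101
11100000 ⊕ 01100011 = 10000011
01000110 ⊕ 01110101 = 00110011
11010111 ⊕ 00110100 = 11100011
00100100 ⊕ 00100111 = 00000011
00001011 ⊕ 01110011 = 01111000
10000011 ⊕ 10000111 = 00000100
01001111 ⊕ 01000011 = 00001100
00111001 ⊕ 01111110 = 01000111

3d 83 33 e3 03 78 04 0c 47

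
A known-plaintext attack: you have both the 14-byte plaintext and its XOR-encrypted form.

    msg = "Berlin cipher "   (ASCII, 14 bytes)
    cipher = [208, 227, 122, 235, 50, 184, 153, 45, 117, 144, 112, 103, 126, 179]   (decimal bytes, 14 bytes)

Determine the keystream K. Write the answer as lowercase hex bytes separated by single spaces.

Since cipher = msg ⊕ K, XORing both sides with msg gives K = msg ⊕ cipher.
byte 0: 42 ^ d0 = 92
byte 1: 65 ^ e3 = 86
byte 2: 72 ^ 7a = 08
byte 3: 6c ^ eb = 87
byte 4: 69 ^ 32 = 5b
byte 5: 6e ^ b8 = d6
byte 6: 20 ^ 99 = b9
byte 7: 63 ^ 2d = 4e
byte 8: 69 ^ 75 = 1c
byte 9: 70 ^ 90 = e0
byte 10: 68 ^ 70 = 18
byte 11: 65 ^ 67 = 02
byte 12: 72 ^ 7e = 0c
byte 13: 20 ^ b3 = 93

92 86 08 87 5b d6 b9 4e 1c e0 18 02 0c 93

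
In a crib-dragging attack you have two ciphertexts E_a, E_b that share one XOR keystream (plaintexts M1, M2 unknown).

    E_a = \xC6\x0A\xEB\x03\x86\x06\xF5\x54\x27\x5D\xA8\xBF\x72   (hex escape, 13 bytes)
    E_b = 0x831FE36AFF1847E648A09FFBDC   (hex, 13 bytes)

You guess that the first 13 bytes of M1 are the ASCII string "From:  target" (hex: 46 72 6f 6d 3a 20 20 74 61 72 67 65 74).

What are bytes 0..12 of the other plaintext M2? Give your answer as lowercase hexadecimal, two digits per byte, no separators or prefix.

03676704433e92c60e8f5021da

First, E_a ⊕ E_b = (M1 ⊕ K) ⊕ (M2 ⊕ K) = M1 ⊕ M2, so the key drops out. Then M2 = (M1 ⊕ M2) ⊕ M1 over the first 13 bytes.
byte 0: (c6 XOR 83) XOR 46 = 45 XOR 46 = 03
byte 1: (0a XOR 1f) XOR 72 = 15 XOR 72 = 67
byte 2: (eb XOR e3) XOR 6f = 08 XOR 6f = 67
byte 3: (03 XOR 6a) XOR 6d = 69 XOR 6d = 04
byte 4: (86 XOR ff) XOR 3a = 79 XOR 3a = 43
byte 5: (06 XOR 18) XOR 20 = 1e XOR 20 = 3e
byte 6: (f5 XOR 47) XOR 20 = b2 XOR 20 = 92
byte 7: (54 XOR e6) XOR 74 = b2 XOR 74 = c6
byte 8: (27 XOR 48) XOR 61 = 6f XOR 61 = 0e
byte 9: (5d XOR a0) XOR 72 = fd XOR 72 = 8f
byte 10: (a8 XOR 9f) XOR 67 = 37 XOR 67 = 50
byte 11: (bf XOR fb) XOR 65 = 44 XOR 65 = 21
byte 12: (72 XOR dc) XOR 74 = ae XOR 74 = da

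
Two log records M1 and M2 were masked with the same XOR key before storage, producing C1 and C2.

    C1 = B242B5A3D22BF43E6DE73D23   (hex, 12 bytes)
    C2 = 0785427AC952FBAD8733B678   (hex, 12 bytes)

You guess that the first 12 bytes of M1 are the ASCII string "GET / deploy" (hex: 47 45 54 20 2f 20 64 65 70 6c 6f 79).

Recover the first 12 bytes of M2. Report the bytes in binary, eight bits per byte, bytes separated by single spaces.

First, C1 ⊕ C2 = (M1 ⊕ K) ⊕ (M2 ⊕ K) = M1 ⊕ M2, so the key drops out. Then M2 = (M1 ⊕ M2) ⊕ M1 over the first 12 bytes.
byte 0: (b2 xor 07) xor 47 = b5 xor 47 = f2
byte 1: (42 xor 85) xor 45 = c7 xor 45 = 82
byte 2: (b5 xor 42) xor 54 = f7 xor 54 = a3
byte 3: (a3 xor 7a) xor 20 = d9 xor 20 = f9
byte 4: (d2 xor c9) xor 2f = 1b xor 2f = 34
byte 5: (2b xor 52) xor 20 = 79 xor 20 = 59
byte 6: (f4 xor fb) xor 64 = 0f xor 64 = 6b
byte 7: (3e xor ad) xor 65 = 93 xor 65 = f6
byte 8: (6d xor 87) xor 70 = ea xor 70 = 9a
byte 9: (e7 xor 33) xor 6c = d4 xor 6c = b8
byte 10: (3d xor b6) xor 6f = 8b xor 6f = e4
byte 11: (23 xor 78) xor 79 = 5b xor 79 = 22

11110010 10000010 10100011 11111001 00110100 01011001 01101011 11110110 10011010 10111000 11100100 00100010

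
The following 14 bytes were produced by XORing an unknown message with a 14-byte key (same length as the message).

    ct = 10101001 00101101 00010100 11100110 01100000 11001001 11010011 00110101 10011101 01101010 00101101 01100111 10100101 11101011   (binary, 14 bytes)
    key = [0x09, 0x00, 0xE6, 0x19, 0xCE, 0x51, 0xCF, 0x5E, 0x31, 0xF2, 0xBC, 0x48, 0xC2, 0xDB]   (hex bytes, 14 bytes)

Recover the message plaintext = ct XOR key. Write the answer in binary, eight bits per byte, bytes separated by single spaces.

XOR is its own inverse, so applying the key byte-wise gives the result directly.
a9 ⊕ 09 = a0
2d ⊕ 00 = 2d
14 ⊕ e6 = f2
e6 ⊕ 19 = ff
60 ⊕ ce = ae
c9 ⊕ 51 = 98
d3 ⊕ cf = 1c
35 ⊕ 5e = 6b
9d ⊕ 31 = ac
6a ⊕ f2 = 98
2d ⊕ bc = 91
67 ⊕ 48 = 2f
a5 ⊕ c2 = 67
eb ⊕ db = 30

10100000 00101101 11110010 11111111 10101110 10011000 00011100 01101011 10101100 10011000 10010001 00101111 01100111 00110000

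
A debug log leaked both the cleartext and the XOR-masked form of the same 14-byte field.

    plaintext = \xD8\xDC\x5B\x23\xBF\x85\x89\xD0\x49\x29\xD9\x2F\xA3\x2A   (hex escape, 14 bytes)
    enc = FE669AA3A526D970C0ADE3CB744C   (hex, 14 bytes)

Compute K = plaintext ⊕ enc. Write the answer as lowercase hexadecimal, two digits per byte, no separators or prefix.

Since enc = plaintext ⊕ K, XORing both sides with plaintext gives K = plaintext ⊕ enc.
d8 XOR fe = 26
dc XOR 66 = ba
5b XOR 9a = c1
23 XOR a3 = 80
bf XOR a5 = 1a
85 XOR 26 = a3
89 XOR d9 = 50
d0 XOR 70 = a0
49 XOR c0 = 89
29 XOR ad = 84
d9 XOR e3 = 3a
2f XOR cb = e4
a3 XOR 74 = d7
2a XOR 4c = 66

26bac1801aa350a089843ae4d766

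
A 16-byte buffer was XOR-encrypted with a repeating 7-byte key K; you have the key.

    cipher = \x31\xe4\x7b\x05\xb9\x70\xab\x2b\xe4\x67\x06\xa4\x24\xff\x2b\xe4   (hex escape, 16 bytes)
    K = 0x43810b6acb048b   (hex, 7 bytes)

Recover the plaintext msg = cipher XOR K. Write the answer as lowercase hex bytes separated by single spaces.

The 7-byte key repeats, so the effective keystream is 43 81 0b 6a cb 04 8b 43 81 0b 6a cb 04 8b 43 81.
byte 0: 00110001 ^ 01000011 = 01110010
byte 1: 11100100 ^ 10000001 = 01100101
byte 2: 01111011 ^ 00001011 = 01110000
byte 3: 00000101 ^ 01101010 = 01101111
byte 4: 10111001 ^ 11001011 = 01110010
byte 5: 01110000 ^ 00000100 = 01110100
byte 6: 10101011 ^ 10001011 = 00100000
byte 7: 00101011 ^ 01000011 = 01101000
byte 8: 11100100 ^ 10000001 = 01100101
byte 9: 01100111 ^ 00001011 = 01101100
byte 10: 00000110 ^ 01101010 = 01101100
byte 11: 10100100 ^ 11001011 = 01101111
byte 12: 00100100 ^ 00000100 = 00100000
byte 13: 11111111 ^ 10001011 = 01110100
byte 14: 00101011 ^ 01000011 = 01101000
byte 15: 11100100 ^ 10000001 = 01100101

72 65 70 6f 72 74 20 68 65 6c 6c 6f 20 74 68 65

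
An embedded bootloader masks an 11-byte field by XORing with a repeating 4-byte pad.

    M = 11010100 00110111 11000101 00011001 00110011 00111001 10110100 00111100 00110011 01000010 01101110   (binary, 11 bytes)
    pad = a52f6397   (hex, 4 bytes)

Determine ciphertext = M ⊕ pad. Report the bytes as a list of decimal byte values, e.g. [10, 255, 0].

The 4-byte key repeats, so the effective keystream is a5 2f 63 97 a5 2f 63 97 a5 2f 63.
byte 0: d4 xor a5 = 71
byte 1: 37 xor 2f = 18
byte 2: c5 xor 63 = a6
byte 3: 19 xor 97 = 8e
byte 4: 33 xor a5 = 96
byte 5: 39 xor 2f = 16
byte 6: b4 xor 63 = d7
byte 7: 3c xor 97 = ab
byte 8: 33 xor a5 = 96
byte 9: 42 xor 2f = 6d
byte 10: 6e xor 63 = 0d

[113, 24, 166, 142, 150, 22, 215, 171, 150, 109, 13]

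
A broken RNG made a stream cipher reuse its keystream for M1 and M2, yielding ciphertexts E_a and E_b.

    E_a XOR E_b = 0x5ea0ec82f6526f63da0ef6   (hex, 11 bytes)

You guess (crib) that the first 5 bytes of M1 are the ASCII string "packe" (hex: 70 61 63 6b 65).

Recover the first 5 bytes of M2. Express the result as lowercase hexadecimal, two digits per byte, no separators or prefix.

2ec18fe993

Since E_a ⊕ E_b = M1 ⊕ M2, XORing with the guessed M1 bytes yields the corresponding M2 bytes: M2 = (E_a ⊕ E_b) ⊕ M1.
 94 XOR 112 =  46
160 XOR  97 = 193
236 XOR  99 = 143
130 XOR 107 = 233
246 XOR 101 = 147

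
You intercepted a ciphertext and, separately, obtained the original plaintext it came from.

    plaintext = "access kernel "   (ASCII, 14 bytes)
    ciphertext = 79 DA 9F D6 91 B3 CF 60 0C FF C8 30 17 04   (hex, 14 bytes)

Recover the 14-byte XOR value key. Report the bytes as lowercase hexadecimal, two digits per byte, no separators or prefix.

18b9fcb3e2c0ef0b698da6557b24

Since ciphertext = plaintext ⊕ key, XORing both sides with plaintext gives key = plaintext ⊕ ciphertext.
01100001 ⊕ 01111001 = 00011000
01100011 ⊕ 11011010 = 10111001
01100011 ⊕ 10011111 = 11111100
01100101 ⊕ 11010110 = 10110011
01110011 ⊕ 10010001 = 11100010
01110011 ⊕ 10110011 = 11000000
00100000 ⊕ 11001111 = 11101111
01101011 ⊕ 01100000 = 00001011
01100101 ⊕ 00001100 = 01101001
01110010 ⊕ 11111111 = 10001101
01101110 ⊕ 11001000 = 10100110
01100101 ⊕ 00110000 = 01010101
01101100 ⊕ 00010111 = 01111011
00100000 ⊕ 00000100 = 00100100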